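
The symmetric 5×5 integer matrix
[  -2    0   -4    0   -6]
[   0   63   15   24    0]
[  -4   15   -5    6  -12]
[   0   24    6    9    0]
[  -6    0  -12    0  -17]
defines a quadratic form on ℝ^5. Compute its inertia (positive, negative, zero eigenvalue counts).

step 0: pivot -2 → sign −
step 1: pivot 63 → sign +
step 2: pivot -4/7 → sign −
step 3: pivot 1 → sign +
step 4: row/col 4 already zero → sign 0
signature = (2, 2, 1)

Answer: (2, 2, 1)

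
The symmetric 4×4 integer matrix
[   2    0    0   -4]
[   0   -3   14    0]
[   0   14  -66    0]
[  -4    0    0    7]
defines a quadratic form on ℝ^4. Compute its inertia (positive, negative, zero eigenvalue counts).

step 0: pivot 2 → sign +
step 1: pivot -3 → sign −
step 2: pivot -2/3 → sign −
step 3: pivot -1 → sign −
signature = (1, 3, 0)

Answer: (1, 3, 0)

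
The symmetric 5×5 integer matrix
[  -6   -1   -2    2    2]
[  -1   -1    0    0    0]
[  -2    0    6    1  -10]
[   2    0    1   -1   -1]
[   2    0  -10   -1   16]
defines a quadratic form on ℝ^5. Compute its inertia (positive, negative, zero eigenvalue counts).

step 0: pivot -6 → sign −
step 1: pivot -5/6 → sign −
step 2: pivot 34/5 → sign +
step 3: pivot -7/34 → sign −
step 4: pivot -2/7 → sign −
signature = (1, 4, 0)

Answer: (1, 4, 0)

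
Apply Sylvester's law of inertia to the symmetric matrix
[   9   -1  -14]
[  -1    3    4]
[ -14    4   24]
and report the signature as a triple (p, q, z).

step 0: pivot 9 → sign +
step 1: pivot 26/9 → sign +
step 2: pivot 2/13 → sign +
signature = (3, 0, 0)

Answer: (3, 0, 0)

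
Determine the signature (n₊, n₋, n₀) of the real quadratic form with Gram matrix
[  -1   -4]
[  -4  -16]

Answer: (0, 1, 1)

Derivation:
step 0: pivot -1 → sign −
step 1: row/col 1 already zero → sign 0
signature = (0, 1, 1)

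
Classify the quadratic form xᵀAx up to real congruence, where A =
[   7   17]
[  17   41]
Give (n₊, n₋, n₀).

Answer: (1, 1, 0)

Derivation:
step 0: pivot 7 → sign +
step 1: pivot -2/7 → sign −
signature = (1, 1, 0)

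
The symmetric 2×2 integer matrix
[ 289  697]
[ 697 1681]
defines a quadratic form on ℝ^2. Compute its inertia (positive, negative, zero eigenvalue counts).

Answer: (1, 0, 1)

Derivation:
step 0: pivot 289 → sign +
step 1: row/col 1 already zero → sign 0
signature = (1, 0, 1)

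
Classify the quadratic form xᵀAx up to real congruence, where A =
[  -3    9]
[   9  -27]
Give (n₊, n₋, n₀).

step 0: pivot -3 → sign −
step 1: row/col 1 already zero → sign 0
signature = (0, 1, 1)

Answer: (0, 1, 1)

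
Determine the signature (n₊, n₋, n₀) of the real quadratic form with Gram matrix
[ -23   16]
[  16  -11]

Answer: (1, 1, 0)

Derivation:
step 0: pivot -23 → sign −
step 1: pivot 3/23 → sign +
signature = (1, 1, 0)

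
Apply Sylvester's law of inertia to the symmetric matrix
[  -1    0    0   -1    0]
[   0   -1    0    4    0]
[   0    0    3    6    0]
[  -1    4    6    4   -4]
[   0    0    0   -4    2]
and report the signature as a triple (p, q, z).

Answer: (3, 2, 0)

Derivation:
step 0: pivot -1 → sign −
step 1: pivot -1 → sign −
step 2: pivot 3 → sign +
step 3: pivot 9 → sign +
step 4: pivot 2/9 → sign +
signature = (3, 2, 0)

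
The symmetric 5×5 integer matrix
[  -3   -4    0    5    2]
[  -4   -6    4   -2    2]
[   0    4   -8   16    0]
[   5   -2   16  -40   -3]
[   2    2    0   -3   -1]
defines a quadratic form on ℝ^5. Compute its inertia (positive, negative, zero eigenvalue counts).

step 0: pivot -3 → sign −
step 1: pivot -2/3 → sign −
step 2: pivot 16 → sign +
step 3: row/col 3 already zero → sign 0
step 4: row/col 4 already zero → sign 0
signature = (1, 2, 2)

Answer: (1, 2, 2)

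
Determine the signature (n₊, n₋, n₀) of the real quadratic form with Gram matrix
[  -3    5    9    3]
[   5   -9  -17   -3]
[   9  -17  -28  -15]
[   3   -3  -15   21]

Answer: (2, 2, 0)

Derivation:
step 0: pivot -3 → sign −
step 1: pivot -2/3 → sign −
step 2: pivot 5 → sign +
step 3: pivot 6/5 → sign +
signature = (2, 2, 0)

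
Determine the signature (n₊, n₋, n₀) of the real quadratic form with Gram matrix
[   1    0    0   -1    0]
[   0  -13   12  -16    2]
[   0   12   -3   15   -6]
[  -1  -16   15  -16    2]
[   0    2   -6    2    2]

step 0: pivot 1 → sign +
step 1: pivot -13 → sign −
step 2: pivot 105/13 → sign +
step 3: pivot 94/35 → sign +
step 4: pivot 6/47 → sign +
signature = (4, 1, 0)

Answer: (4, 1, 0)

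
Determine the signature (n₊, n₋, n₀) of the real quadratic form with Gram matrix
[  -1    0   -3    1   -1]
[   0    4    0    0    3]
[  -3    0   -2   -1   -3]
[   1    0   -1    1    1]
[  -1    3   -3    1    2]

step 0: pivot -1 → sign −
step 1: pivot 4 → sign +
step 2: pivot 7 → sign +
step 3: pivot -2/7 → sign −
step 4: pivot 3/4 → sign +
signature = (3, 2, 0)

Answer: (3, 2, 0)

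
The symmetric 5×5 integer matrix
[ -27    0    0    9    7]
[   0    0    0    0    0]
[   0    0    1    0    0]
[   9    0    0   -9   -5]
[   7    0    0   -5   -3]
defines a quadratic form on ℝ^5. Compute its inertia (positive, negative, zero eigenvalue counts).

step 0: pivot -27 → sign −
step 1: pivot 1 → sign +
step 2: pivot -6 → sign −
step 3: row/col 3 already zero → sign 0
step 4: row/col 4 already zero → sign 0
signature = (1, 2, 2)

Answer: (1, 2, 2)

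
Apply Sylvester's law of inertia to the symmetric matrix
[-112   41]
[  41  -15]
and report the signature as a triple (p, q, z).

Answer: (1, 1, 0)

Derivation:
step 0: pivot -112 → sign −
step 1: pivot 1/112 → sign +
signature = (1, 1, 0)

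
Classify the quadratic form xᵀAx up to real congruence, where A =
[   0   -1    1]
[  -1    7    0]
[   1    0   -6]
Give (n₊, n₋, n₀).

step 0: pivot 7 → sign +
step 1: pivot -1/7 → sign −
step 2: pivot 1 → sign +
signature = (2, 1, 0)

Answer: (2, 1, 0)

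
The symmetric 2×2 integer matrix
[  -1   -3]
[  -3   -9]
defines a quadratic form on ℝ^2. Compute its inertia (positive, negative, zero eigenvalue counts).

Answer: (0, 1, 1)

Derivation:
step 0: pivot -1 → sign −
step 1: row/col 1 already zero → sign 0
signature = (0, 1, 1)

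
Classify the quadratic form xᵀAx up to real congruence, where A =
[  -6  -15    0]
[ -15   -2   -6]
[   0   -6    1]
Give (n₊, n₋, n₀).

step 0: pivot -6 → sign −
step 1: pivot 71/2 → sign +
step 2: pivot -1/71 → sign −
signature = (1, 2, 0)

Answer: (1, 2, 0)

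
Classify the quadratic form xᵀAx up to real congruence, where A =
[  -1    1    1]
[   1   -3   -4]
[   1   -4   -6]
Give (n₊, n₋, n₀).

Answer: (0, 3, 0)

Derivation:
step 0: pivot -1 → sign −
step 1: pivot -2 → sign −
step 2: pivot -1/2 → sign −
signature = (0, 3, 0)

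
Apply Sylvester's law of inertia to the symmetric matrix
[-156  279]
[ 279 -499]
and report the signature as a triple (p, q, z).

Answer: (0, 2, 0)

Derivation:
step 0: pivot -156 → sign −
step 1: pivot -1/52 → sign −
signature = (0, 2, 0)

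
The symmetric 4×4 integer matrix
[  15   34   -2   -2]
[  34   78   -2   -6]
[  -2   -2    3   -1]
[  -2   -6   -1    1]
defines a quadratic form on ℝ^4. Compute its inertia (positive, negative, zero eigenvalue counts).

step 0: pivot 15 → sign +
step 1: pivot 14/15 → sign +
step 2: pivot -29/7 → sign −
step 3: pivot 6/29 → sign +
signature = (3, 1, 0)

Answer: (3, 1, 0)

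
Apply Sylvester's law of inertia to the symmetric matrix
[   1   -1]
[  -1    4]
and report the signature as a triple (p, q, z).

step 0: pivot 1 → sign +
step 1: pivot 3 → sign +
signature = (2, 0, 0)

Answer: (2, 0, 0)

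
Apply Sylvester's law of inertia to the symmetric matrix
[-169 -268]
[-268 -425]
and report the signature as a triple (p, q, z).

Answer: (0, 2, 0)

Derivation:
step 0: pivot -169 → sign −
step 1: pivot -1/169 → sign −
signature = (0, 2, 0)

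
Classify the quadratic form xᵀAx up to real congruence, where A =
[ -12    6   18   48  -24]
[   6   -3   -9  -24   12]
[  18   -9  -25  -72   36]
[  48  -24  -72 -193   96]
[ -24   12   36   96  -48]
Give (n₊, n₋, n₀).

step 0: pivot -12 → sign −
step 1: pivot 2 → sign +
step 2: pivot -1 → sign −
step 3: row/col 3 already zero → sign 0
step 4: row/col 4 already zero → sign 0
signature = (1, 2, 2)

Answer: (1, 2, 2)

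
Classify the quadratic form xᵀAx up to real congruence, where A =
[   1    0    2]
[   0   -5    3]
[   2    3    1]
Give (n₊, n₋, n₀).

Answer: (1, 2, 0)

Derivation:
step 0: pivot 1 → sign +
step 1: pivot -5 → sign −
step 2: pivot -6/5 → sign −
signature = (1, 2, 0)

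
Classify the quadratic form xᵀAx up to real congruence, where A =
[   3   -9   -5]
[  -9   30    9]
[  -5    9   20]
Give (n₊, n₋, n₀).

step 0: pivot 3 → sign +
step 1: pivot 3 → sign +
step 2: pivot -1/3 → sign −
signature = (2, 1, 0)

Answer: (2, 1, 0)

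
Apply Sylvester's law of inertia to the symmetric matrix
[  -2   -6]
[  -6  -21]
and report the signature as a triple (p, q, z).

step 0: pivot -2 → sign −
step 1: pivot -3 → sign −
signature = (0, 2, 0)

Answer: (0, 2, 0)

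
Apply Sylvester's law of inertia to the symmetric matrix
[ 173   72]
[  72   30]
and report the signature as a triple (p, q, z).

Answer: (2, 0, 0)

Derivation:
step 0: pivot 173 → sign +
step 1: pivot 6/173 → sign +
signature = (2, 0, 0)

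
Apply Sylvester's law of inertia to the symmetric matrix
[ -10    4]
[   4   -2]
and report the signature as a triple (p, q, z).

step 0: pivot -10 → sign −
step 1: pivot -2/5 → sign −
signature = (0, 2, 0)

Answer: (0, 2, 0)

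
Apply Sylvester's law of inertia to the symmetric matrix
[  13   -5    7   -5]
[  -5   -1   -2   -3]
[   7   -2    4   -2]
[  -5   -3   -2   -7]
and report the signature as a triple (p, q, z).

Answer: (2, 2, 0)

Derivation:
step 0: pivot 13 → sign +
step 1: pivot -38/13 → sign −
step 2: pivot 15/38 → sign +
step 3: pivot -6/5 → sign −
signature = (2, 2, 0)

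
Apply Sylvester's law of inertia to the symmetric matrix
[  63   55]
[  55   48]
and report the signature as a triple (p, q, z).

Answer: (1, 1, 0)

Derivation:
step 0: pivot 63 → sign +
step 1: pivot -1/63 → sign −
signature = (1, 1, 0)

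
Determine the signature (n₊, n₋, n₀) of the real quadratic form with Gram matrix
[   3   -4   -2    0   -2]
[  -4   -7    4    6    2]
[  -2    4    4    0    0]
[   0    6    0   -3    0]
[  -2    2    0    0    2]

step 0: pivot 3 → sign +
step 1: pivot -37/3 → sign −
step 2: pivot 104/37 → sign +
step 3: pivot -3/13 → sign −
step 4: row/col 4 already zero → sign 0
signature = (2, 2, 1)

Answer: (2, 2, 1)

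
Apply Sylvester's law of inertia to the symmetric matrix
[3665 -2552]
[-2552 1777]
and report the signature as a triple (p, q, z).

Answer: (2, 0, 0)

Derivation:
step 0: pivot 3665 → sign +
step 1: pivot 1/3665 → sign +
signature = (2, 0, 0)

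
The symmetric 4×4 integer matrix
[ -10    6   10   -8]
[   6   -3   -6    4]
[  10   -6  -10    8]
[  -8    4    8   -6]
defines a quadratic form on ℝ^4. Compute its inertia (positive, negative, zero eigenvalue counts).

step 0: pivot -10 → sign −
step 1: pivot 3/5 → sign +
step 2: pivot -2/3 → sign −
step 3: row/col 3 already zero → sign 0
signature = (1, 2, 1)

Answer: (1, 2, 1)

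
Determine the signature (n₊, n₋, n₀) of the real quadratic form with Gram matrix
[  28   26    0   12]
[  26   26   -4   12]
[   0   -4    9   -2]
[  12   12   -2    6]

Answer: (4, 0, 0)

Derivation:
step 0: pivot 28 → sign +
step 1: pivot 13/7 → sign +
step 2: pivot 5/13 → sign +
step 3: pivot 2/5 → sign +
signature = (4, 0, 0)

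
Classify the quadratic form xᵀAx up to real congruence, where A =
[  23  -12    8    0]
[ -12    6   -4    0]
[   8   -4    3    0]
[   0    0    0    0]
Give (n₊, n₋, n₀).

step 0: pivot 23 → sign +
step 1: pivot -6/23 → sign −
step 2: pivot 1/3 → sign +
step 3: row/col 3 already zero → sign 0
signature = (2, 1, 1)

Answer: (2, 1, 1)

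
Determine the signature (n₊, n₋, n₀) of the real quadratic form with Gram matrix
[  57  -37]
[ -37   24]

step 0: pivot 57 → sign +
step 1: pivot -1/57 → sign −
signature = (1, 1, 0)

Answer: (1, 1, 0)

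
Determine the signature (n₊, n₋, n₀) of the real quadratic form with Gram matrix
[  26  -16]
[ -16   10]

Answer: (2, 0, 0)

Derivation:
step 0: pivot 26 → sign +
step 1: pivot 2/13 → sign +
signature = (2, 0, 0)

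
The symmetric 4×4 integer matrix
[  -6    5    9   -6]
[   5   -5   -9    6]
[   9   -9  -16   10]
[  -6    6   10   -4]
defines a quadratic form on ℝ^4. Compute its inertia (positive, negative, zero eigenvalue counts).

step 0: pivot -6 → sign −
step 1: pivot -5/6 → sign −
step 2: pivot 1/5 → sign +
step 3: row/col 3 already zero → sign 0
signature = (1, 2, 1)

Answer: (1, 2, 1)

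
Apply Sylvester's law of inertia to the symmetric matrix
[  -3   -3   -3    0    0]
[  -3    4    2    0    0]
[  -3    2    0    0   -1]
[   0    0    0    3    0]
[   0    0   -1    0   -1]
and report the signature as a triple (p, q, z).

step 0: pivot -3 → sign −
step 1: pivot 7 → sign +
step 2: pivot -4/7 → sign −
step 3: pivot 3 → sign +
step 4: pivot 3/4 → sign +
signature = (3, 2, 0)

Answer: (3, 2, 0)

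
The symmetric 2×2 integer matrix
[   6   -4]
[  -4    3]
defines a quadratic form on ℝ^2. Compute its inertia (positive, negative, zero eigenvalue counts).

step 0: pivot 6 → sign +
step 1: pivot 1/3 → sign +
signature = (2, 0, 0)

Answer: (2, 0, 0)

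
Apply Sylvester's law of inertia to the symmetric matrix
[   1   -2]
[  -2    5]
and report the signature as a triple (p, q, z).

Answer: (2, 0, 0)

Derivation:
step 0: pivot 1 → sign +
step 1: pivot 1 → sign +
signature = (2, 0, 0)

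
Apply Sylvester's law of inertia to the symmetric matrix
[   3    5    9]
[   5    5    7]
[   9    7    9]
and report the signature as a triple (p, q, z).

step 0: pivot 3 → sign +
step 1: pivot -10/3 → sign −
step 2: pivot 6/5 → sign +
signature = (2, 1, 0)

Answer: (2, 1, 0)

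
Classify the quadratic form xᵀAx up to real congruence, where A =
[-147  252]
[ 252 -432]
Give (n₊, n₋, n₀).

Answer: (0, 1, 1)

Derivation:
step 0: pivot -147 → sign −
step 1: row/col 1 already zero → sign 0
signature = (0, 1, 1)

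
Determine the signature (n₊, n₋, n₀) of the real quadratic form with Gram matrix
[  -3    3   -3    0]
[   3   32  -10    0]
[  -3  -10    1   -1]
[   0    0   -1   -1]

Answer: (2, 2, 0)

Derivation:
step 0: pivot -3 → sign −
step 1: pivot 35 → sign +
step 2: pivot -29/35 → sign −
step 3: pivot 6/29 → sign +
signature = (2, 2, 0)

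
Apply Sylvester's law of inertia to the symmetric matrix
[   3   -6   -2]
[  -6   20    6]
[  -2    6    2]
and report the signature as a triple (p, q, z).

step 0: pivot 3 → sign +
step 1: pivot 8 → sign +
step 2: pivot 1/6 → sign +
signature = (3, 0, 0)

Answer: (3, 0, 0)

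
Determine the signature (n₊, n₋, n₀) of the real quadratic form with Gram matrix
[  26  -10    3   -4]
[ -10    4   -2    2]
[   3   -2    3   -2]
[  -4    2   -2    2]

step 0: pivot 26 → sign +
step 1: pivot 2/13 → sign +
step 2: pivot -2 → sign −
step 3: pivot 1/2 → sign +
signature = (3, 1, 0)

Answer: (3, 1, 0)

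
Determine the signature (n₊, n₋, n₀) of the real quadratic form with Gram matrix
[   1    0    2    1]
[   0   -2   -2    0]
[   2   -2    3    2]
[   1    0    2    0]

Answer: (2, 2, 0)

Derivation:
step 0: pivot 1 → sign +
step 1: pivot -2 → sign −
step 2: pivot 1 → sign +
step 3: pivot -1 → sign −
signature = (2, 2, 0)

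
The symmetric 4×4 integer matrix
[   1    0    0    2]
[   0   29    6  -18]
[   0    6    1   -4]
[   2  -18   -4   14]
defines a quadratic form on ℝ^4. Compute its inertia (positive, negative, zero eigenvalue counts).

step 0: pivot 1 → sign +
step 1: pivot 29 → sign +
step 2: pivot -7/29 → sign −
step 3: pivot -6/7 → sign −
signature = (2, 2, 0)

Answer: (2, 2, 0)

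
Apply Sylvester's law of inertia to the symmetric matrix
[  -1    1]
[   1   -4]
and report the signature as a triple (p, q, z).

Answer: (0, 2, 0)

Derivation:
step 0: pivot -1 → sign −
step 1: pivot -3 → sign −
signature = (0, 2, 0)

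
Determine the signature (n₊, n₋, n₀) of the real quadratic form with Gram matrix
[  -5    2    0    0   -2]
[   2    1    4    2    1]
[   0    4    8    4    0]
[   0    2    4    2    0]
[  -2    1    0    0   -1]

Answer: (1, 2, 2)

Derivation:
step 0: pivot -5 → sign −
step 1: pivot 9/5 → sign +
step 2: pivot -8/9 → sign −
step 3: row/col 3 already zero → sign 0
step 4: row/col 4 already zero → sign 0
signature = (1, 2, 2)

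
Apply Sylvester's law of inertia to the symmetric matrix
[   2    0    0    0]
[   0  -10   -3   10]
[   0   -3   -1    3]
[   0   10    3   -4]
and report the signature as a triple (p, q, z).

Answer: (2, 2, 0)

Derivation:
step 0: pivot 2 → sign +
step 1: pivot -10 → sign −
step 2: pivot -1/10 → sign −
step 3: pivot 6 → sign +
signature = (2, 2, 0)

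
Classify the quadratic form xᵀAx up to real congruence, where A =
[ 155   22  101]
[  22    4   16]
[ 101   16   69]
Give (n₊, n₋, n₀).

Answer: (3, 0, 0)

Derivation:
step 0: pivot 155 → sign +
step 1: pivot 136/155 → sign +
step 2: pivot 1/34 → sign +
signature = (3, 0, 0)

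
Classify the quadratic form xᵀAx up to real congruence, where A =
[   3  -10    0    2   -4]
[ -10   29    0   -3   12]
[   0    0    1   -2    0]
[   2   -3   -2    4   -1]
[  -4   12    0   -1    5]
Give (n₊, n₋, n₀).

Answer: (3, 2, 0)

Derivation:
step 0: pivot 3 → sign +
step 1: pivot -13/3 → sign −
step 2: pivot 1 → sign +
step 3: pivot 23/13 → sign +
step 4: pivot -2/23 → sign −
signature = (3, 2, 0)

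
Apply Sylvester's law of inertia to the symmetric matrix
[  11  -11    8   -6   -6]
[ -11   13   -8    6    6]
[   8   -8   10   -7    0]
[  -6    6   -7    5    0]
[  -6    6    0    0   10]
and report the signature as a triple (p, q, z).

step 0: pivot 11 → sign +
step 1: pivot 2 → sign +
step 2: pivot 46/11 → sign +
step 3: pivot 3/46 → sign +
step 4: pivot -2 → sign −
signature = (4, 1, 0)

Answer: (4, 1, 0)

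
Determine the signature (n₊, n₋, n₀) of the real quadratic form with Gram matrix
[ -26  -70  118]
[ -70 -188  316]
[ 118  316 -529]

Answer: (2, 1, 0)

Derivation:
step 0: pivot -26 → sign −
step 1: pivot 6/13 → sign +
step 2: pivot 1/3 → sign +
signature = (2, 1, 0)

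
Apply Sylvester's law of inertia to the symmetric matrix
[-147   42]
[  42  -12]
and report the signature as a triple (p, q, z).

step 0: pivot -147 → sign −
step 1: row/col 1 already zero → sign 0
signature = (0, 1, 1)

Answer: (0, 1, 1)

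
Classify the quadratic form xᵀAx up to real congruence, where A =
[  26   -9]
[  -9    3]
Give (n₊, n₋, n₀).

step 0: pivot 26 → sign +
step 1: pivot -3/26 → sign −
signature = (1, 1, 0)

Answer: (1, 1, 0)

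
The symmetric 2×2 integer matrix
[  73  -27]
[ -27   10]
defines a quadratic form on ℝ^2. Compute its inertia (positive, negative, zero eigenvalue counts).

step 0: pivot 73 → sign +
step 1: pivot 1/73 → sign +
signature = (2, 0, 0)

Answer: (2, 0, 0)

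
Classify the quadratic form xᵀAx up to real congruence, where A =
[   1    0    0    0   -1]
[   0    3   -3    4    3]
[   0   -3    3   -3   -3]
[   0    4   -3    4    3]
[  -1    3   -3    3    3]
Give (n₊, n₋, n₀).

step 0: pivot 1 → sign +
step 1: pivot 3 → sign +
step 2: pivot -4/3 → sign −
step 3: pivot 3/4 → sign +
step 4: pivot -1 → sign −
signature = (3, 2, 0)

Answer: (3, 2, 0)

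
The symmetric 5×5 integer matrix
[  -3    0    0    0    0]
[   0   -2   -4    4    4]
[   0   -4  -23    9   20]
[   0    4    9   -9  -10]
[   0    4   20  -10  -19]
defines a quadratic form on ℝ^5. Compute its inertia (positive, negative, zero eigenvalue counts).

Answer: (1, 4, 0)

Derivation:
step 0: pivot -3 → sign −
step 1: pivot -2 → sign −
step 2: pivot -15 → sign −
step 3: pivot -14/15 → sign −
step 4: pivot 1/7 → sign +
signature = (1, 4, 0)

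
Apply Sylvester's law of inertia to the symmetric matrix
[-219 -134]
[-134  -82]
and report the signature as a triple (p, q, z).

step 0: pivot -219 → sign −
step 1: pivot -2/219 → sign −
signature = (0, 2, 0)

Answer: (0, 2, 0)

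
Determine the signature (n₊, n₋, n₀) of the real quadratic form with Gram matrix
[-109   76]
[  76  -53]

Answer: (0, 2, 0)

Derivation:
step 0: pivot -109 → sign −
step 1: pivot -1/109 → sign −
signature = (0, 2, 0)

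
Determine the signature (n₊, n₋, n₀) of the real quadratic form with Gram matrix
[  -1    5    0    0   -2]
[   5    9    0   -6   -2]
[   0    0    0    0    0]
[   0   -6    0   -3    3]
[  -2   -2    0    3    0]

Answer: (1, 3, 1)

Derivation:
step 0: pivot -1 → sign −
step 1: pivot 34 → sign +
step 2: pivot -69/17 → sign −
step 3: pivot -1/23 → sign −
step 4: row/col 4 already zero → sign 0
signature = (1, 3, 1)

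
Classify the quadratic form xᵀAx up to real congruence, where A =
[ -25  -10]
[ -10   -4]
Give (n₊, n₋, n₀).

step 0: pivot -25 → sign −
step 1: row/col 1 already zero → sign 0
signature = (0, 1, 1)

Answer: (0, 1, 1)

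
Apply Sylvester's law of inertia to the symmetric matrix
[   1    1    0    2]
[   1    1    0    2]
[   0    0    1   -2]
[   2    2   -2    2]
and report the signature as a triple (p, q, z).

Answer: (2, 1, 1)

Derivation:
step 0: pivot 1 → sign +
step 1: pivot 1 → sign +
step 2: pivot -6 → sign −
step 3: row/col 3 already zero → sign 0
signature = (2, 1, 1)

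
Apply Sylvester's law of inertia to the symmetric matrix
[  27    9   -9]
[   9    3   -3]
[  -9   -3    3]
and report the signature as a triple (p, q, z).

Answer: (1, 0, 2)

Derivation:
step 0: pivot 27 → sign +
step 1: row/col 1 already zero → sign 0
step 2: row/col 2 already zero → sign 0
signature = (1, 0, 2)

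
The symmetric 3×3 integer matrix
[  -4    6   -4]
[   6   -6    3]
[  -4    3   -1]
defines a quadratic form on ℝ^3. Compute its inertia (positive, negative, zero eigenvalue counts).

Answer: (1, 1, 1)

Derivation:
step 0: pivot -4 → sign −
step 1: pivot 3 → sign +
step 2: row/col 2 already zero → sign 0
signature = (1, 1, 1)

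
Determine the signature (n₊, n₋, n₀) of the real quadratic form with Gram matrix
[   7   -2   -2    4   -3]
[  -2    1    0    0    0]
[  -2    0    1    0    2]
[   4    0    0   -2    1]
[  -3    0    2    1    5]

Answer: (4, 1, 0)

Derivation:
step 0: pivot 7 → sign +
step 1: pivot 3/7 → sign +
step 2: pivot -1/3 → sign −
step 3: pivot 14 → sign +
step 4: pivot 3/14 → sign +
signature = (4, 1, 0)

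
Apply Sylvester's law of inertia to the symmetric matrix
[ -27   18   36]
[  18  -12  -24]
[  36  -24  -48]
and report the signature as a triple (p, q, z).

step 0: pivot -27 → sign −
step 1: row/col 1 already zero → sign 0
step 2: row/col 2 already zero → sign 0
signature = (0, 1, 2)

Answer: (0, 1, 2)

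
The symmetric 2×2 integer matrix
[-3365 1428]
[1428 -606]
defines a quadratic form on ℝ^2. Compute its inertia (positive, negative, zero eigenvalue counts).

Answer: (0, 2, 0)

Derivation:
step 0: pivot -3365 → sign −
step 1: pivot -6/3365 → sign −
signature = (0, 2, 0)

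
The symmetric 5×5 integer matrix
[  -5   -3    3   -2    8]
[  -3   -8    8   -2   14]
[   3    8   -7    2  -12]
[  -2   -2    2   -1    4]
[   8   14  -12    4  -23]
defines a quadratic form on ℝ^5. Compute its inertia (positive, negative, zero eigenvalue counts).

Answer: (2, 3, 0)

Derivation:
step 0: pivot -5 → sign −
step 1: pivot -31/5 → sign −
step 2: pivot 1 → sign +
step 3: pivot -3/31 → sign −
step 4: pivot 1 → sign +
signature = (2, 3, 0)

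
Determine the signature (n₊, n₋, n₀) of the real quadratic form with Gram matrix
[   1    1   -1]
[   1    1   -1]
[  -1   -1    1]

Answer: (1, 0, 2)

Derivation:
step 0: pivot 1 → sign +
step 1: row/col 1 already zero → sign 0
step 2: row/col 2 already zero → sign 0
signature = (1, 0, 2)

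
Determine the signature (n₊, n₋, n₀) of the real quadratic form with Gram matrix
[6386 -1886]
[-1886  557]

Answer: (2, 0, 0)

Derivation:
step 0: pivot 6386 → sign +
step 1: pivot 3/3193 → sign +
signature = (2, 0, 0)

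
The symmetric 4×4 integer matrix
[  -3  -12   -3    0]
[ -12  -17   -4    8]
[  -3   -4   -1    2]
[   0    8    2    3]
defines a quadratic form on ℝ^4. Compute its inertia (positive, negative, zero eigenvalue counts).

step 0: pivot -3 → sign −
step 1: pivot 31 → sign +
step 2: pivot -2/31 → sign −
step 3: pivot 1 → sign +
signature = (2, 2, 0)

Answer: (2, 2, 0)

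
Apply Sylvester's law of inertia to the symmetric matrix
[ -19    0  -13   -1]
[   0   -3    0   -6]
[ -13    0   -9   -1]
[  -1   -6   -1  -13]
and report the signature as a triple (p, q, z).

step 0: pivot -19 → sign −
step 1: pivot -3 → sign −
step 2: pivot -2/19 → sign −
step 3: row/col 3 already zero → sign 0
signature = (0, 3, 1)

Answer: (0, 3, 1)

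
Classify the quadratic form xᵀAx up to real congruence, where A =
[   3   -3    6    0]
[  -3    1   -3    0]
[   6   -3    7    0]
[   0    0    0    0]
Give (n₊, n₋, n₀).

Answer: (1, 2, 1)

Derivation:
step 0: pivot 3 → sign +
step 1: pivot -2 → sign −
step 2: pivot -1/2 → sign −
step 3: row/col 3 already zero → sign 0
signature = (1, 2, 1)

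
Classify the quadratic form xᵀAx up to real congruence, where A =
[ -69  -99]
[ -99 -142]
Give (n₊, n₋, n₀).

step 0: pivot -69 → sign −
step 1: pivot 1/23 → sign +
signature = (1, 1, 0)

Answer: (1, 1, 0)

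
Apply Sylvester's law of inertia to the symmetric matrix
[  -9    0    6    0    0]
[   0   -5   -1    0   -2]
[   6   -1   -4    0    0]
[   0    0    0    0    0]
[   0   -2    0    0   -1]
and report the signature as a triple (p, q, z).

Answer: (1, 3, 1)

Derivation:
step 0: pivot -9 → sign −
step 1: pivot -5 → sign −
step 2: pivot 1/5 → sign +
step 3: pivot -1 → sign −
step 4: row/col 4 already zero → sign 0
signature = (1, 3, 1)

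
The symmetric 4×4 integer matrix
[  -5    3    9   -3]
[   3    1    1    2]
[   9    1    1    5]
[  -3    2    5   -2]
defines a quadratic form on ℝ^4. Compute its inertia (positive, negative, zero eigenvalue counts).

step 0: pivot -5 → sign −
step 1: pivot 14/5 → sign +
step 2: pivot 18/7 → sign +
step 3: pivot -1/2 → sign −
signature = (2, 2, 0)

Answer: (2, 2, 0)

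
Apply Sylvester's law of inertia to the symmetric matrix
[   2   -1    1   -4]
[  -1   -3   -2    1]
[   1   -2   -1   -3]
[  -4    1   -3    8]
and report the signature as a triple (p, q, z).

Answer: (2, 2, 0)

Derivation:
step 0: pivot 2 → sign +
step 1: pivot -7/2 → sign −
step 2: pivot -6/7 → sign −
step 3: pivot 2/3 → sign +
signature = (2, 2, 0)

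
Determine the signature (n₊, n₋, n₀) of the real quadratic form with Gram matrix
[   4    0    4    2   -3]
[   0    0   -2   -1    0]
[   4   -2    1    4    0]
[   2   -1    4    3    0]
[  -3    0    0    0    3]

step 0: pivot 4 → sign +
step 1: pivot -3 → sign −
step 2: pivot 4/3 → sign +
step 3: pivot -3/4 → sign −
step 4: pivot 3/4 → sign +
signature = (3, 2, 0)

Answer: (3, 2, 0)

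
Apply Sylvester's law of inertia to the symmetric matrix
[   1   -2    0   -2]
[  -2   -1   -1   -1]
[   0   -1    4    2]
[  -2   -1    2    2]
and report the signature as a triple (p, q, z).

Answer: (3, 1, 0)

Derivation:
step 0: pivot 1 → sign +
step 1: pivot -5 → sign −
step 2: pivot 21/5 → sign +
step 3: pivot 6/7 → sign +
signature = (3, 1, 0)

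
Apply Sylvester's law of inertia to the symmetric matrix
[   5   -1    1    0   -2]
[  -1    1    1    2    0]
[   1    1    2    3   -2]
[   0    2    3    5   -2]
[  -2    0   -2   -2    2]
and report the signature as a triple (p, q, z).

step 0: pivot 5 → sign +
step 1: pivot 4/5 → sign +
step 2: pivot 1 → sign +
step 3: pivot -1 → sign −
step 4: row/col 4 already zero → sign 0
signature = (3, 1, 1)

Answer: (3, 1, 1)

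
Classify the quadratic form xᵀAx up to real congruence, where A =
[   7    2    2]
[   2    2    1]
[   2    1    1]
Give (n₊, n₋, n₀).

step 0: pivot 7 → sign +
step 1: pivot 10/7 → sign +
step 2: pivot 3/10 → sign +
signature = (3, 0, 0)

Answer: (3, 0, 0)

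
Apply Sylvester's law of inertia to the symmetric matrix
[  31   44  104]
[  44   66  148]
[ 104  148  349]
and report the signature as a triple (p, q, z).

Answer: (3, 0, 0)

Derivation:
step 0: pivot 31 → sign +
step 1: pivot 110/31 → sign +
step 2: pivot 3/55 → sign +
signature = (3, 0, 0)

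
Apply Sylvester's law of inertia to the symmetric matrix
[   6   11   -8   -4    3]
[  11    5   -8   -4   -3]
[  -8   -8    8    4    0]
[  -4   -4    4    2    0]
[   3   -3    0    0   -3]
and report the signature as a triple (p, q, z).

Answer: (2, 1, 2)

Derivation:
step 0: pivot 6 → sign +
step 1: pivot -91/6 → sign −
step 2: pivot 24/91 → sign +
step 3: row/col 3 already zero → sign 0
step 4: row/col 4 already zero → sign 0
signature = (2, 1, 2)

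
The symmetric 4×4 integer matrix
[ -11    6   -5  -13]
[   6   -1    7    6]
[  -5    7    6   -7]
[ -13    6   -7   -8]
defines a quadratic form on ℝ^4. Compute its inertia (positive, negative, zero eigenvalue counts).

step 0: pivot -11 → sign −
step 1: pivot 25/11 → sign +
step 2: pivot 6/25 → sign +
step 3: pivot 3 → sign +
signature = (3, 1, 0)

Answer: (3, 1, 0)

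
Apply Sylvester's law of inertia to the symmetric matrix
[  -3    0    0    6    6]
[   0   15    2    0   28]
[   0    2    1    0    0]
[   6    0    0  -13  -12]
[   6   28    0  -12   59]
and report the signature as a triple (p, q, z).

step 0: pivot -3 → sign −
step 1: pivot 15 → sign +
step 2: pivot 11/15 → sign +
step 3: pivot -1 → sign −
step 4: pivot -3/11 → sign −
signature = (2, 3, 0)

Answer: (2, 3, 0)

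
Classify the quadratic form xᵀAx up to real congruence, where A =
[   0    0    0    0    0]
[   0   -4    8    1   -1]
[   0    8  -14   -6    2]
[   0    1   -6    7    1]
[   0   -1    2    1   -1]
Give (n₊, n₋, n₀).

step 0: pivot -4 → sign −
step 1: pivot 2 → sign +
step 2: pivot -3/4 → sign −
step 3: row/col 3 already zero → sign 0
step 4: row/col 4 already zero → sign 0
signature = (1, 2, 2)

Answer: (1, 2, 2)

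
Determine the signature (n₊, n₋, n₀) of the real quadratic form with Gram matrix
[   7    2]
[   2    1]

Answer: (2, 0, 0)

Derivation:
step 0: pivot 7 → sign +
step 1: pivot 3/7 → sign +
signature = (2, 0, 0)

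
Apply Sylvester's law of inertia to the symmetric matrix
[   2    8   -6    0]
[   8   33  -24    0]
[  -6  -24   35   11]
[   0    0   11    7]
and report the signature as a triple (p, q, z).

Answer: (3, 1, 0)

Derivation:
step 0: pivot 2 → sign +
step 1: pivot 1 → sign +
step 2: pivot 17 → sign +
step 3: pivot -2/17 → sign −
signature = (3, 1, 0)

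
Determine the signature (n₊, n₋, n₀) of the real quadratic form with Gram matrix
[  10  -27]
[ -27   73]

Answer: (2, 0, 0)

Derivation:
step 0: pivot 10 → sign +
step 1: pivot 1/10 → sign +
signature = (2, 0, 0)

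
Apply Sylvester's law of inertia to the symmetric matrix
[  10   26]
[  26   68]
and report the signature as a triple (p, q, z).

step 0: pivot 10 → sign +
step 1: pivot 2/5 → sign +
signature = (2, 0, 0)

Answer: (2, 0, 0)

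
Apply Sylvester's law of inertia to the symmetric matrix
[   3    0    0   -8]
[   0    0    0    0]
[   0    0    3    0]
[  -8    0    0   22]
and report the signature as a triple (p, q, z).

Answer: (3, 0, 1)

Derivation:
step 0: pivot 3 → sign +
step 1: pivot 3 → sign +
step 2: pivot 2/3 → sign +
step 3: row/col 3 already zero → sign 0
signature = (3, 0, 1)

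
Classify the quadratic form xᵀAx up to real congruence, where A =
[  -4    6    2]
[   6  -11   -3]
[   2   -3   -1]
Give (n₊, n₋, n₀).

Answer: (0, 2, 1)

Derivation:
step 0: pivot -4 → sign −
step 1: pivot -2 → sign −
step 2: row/col 2 already zero → sign 0
signature = (0, 2, 1)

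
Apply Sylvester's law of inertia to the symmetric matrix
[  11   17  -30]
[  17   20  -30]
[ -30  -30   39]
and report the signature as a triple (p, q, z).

Answer: (1, 2, 0)

Derivation:
step 0: pivot 11 → sign +
step 1: pivot -69/11 → sign −
step 2: pivot -3/23 → sign −
signature = (1, 2, 0)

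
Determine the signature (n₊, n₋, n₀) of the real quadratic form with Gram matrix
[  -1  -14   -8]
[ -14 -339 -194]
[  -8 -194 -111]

step 0: pivot -1 → sign −
step 1: pivot -143 → sign −
step 2: pivot 3/143 → sign +
signature = (1, 2, 0)

Answer: (1, 2, 0)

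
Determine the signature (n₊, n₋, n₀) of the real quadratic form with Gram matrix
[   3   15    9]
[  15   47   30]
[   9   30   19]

step 0: pivot 3 → sign +
step 1: pivot -28 → sign −
step 2: pivot 1/28 → sign +
signature = (2, 1, 0)

Answer: (2, 1, 0)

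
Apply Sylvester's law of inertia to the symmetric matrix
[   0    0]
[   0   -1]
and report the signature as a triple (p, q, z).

step 0: pivot -1 → sign −
step 1: row/col 1 already zero → sign 0
signature = (0, 1, 1)

Answer: (0, 1, 1)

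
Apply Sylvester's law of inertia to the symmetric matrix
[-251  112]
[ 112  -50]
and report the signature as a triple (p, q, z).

step 0: pivot -251 → sign −
step 1: pivot -6/251 → sign −
signature = (0, 2, 0)

Answer: (0, 2, 0)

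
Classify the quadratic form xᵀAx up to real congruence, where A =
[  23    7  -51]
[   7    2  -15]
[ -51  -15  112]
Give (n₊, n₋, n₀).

step 0: pivot 23 → sign +
step 1: pivot -3/23 → sign −
step 2: pivot 1 → sign +
signature = (2, 1, 0)

Answer: (2, 1, 0)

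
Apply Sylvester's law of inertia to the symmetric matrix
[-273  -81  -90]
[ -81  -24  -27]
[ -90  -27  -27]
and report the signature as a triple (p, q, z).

Answer: (1, 1, 1)

Derivation:
step 0: pivot -273 → sign −
step 1: pivot 3/91 → sign +
step 2: row/col 2 already zero → sign 0
signature = (1, 1, 1)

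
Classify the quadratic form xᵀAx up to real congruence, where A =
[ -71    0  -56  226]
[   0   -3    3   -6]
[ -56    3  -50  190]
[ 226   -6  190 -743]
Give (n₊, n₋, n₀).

step 0: pivot -71 → sign −
step 1: pivot -3 → sign −
step 2: pivot -201/71 → sign −
step 3: pivot 3/67 → sign +
signature = (1, 3, 0)

Answer: (1, 3, 0)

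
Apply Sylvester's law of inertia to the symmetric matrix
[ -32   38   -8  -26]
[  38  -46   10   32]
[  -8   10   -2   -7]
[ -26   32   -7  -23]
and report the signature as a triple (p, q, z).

Answer: (1, 3, 0)

Derivation:
step 0: pivot -32 → sign −
step 1: pivot -7/8 → sign −
step 2: pivot 2/7 → sign +
step 3: pivot -1/2 → sign −
signature = (1, 3, 0)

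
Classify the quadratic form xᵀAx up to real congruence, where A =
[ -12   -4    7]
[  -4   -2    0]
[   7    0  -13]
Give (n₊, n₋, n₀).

Answer: (0, 3, 0)

Derivation:
step 0: pivot -12 → sign −
step 1: pivot -2/3 → sign −
step 2: pivot -3/4 → sign −
signature = (0, 3, 0)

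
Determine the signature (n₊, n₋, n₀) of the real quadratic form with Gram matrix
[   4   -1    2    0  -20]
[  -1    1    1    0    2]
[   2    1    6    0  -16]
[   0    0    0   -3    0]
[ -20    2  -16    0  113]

Answer: (4, 1, 0)

Derivation:
step 0: pivot 4 → sign +
step 1: pivot 3/4 → sign +
step 2: pivot 2 → sign +
step 3: pivot -3 → sign −
step 4: pivot 1 → sign +
signature = (4, 1, 0)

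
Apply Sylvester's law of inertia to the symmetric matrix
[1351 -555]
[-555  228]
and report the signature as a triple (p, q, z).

Answer: (2, 0, 0)

Derivation:
step 0: pivot 1351 → sign +
step 1: pivot 3/1351 → sign +
signature = (2, 0, 0)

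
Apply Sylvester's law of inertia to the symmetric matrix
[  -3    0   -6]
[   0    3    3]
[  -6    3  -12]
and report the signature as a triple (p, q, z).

step 0: pivot -3 → sign −
step 1: pivot 3 → sign +
step 2: pivot -3 → sign −
signature = (1, 2, 0)

Answer: (1, 2, 0)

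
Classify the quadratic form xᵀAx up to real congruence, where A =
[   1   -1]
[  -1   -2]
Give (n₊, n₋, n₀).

step 0: pivot 1 → sign +
step 1: pivot -3 → sign −
signature = (1, 1, 0)

Answer: (1, 1, 0)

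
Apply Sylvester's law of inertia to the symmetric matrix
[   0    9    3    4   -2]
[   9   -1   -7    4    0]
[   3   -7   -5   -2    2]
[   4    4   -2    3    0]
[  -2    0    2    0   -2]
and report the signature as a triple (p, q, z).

Answer: (1, 4, 0)

Derivation:
step 0: pivot -1 → sign −
step 1: pivot 81 → sign +
step 2: pivot -4/9 → sign −
step 3: pivot -4/9 → sign −
step 4: pivot -3/4 → sign −
signature = (1, 4, 0)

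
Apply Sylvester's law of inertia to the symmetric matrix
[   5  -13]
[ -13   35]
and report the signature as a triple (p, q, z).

Answer: (2, 0, 0)

Derivation:
step 0: pivot 5 → sign +
step 1: pivot 6/5 → sign +
signature = (2, 0, 0)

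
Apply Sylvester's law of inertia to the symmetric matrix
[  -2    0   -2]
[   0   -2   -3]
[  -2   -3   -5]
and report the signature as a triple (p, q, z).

Answer: (1, 2, 0)

Derivation:
step 0: pivot -2 → sign −
step 1: pivot -2 → sign −
step 2: pivot 3/2 → sign +
signature = (1, 2, 0)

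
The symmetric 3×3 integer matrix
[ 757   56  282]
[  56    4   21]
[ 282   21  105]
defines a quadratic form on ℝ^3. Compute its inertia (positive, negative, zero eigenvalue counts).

step 0: pivot 757 → sign +
step 1: pivot -108/757 → sign −
step 2: pivot 1/12 → sign +
signature = (2, 1, 0)

Answer: (2, 1, 0)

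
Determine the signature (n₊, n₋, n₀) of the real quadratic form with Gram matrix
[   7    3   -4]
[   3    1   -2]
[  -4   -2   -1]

Answer: (1, 2, 0)

Derivation:
step 0: pivot 7 → sign +
step 1: pivot -2/7 → sign −
step 2: pivot -3 → sign −
signature = (1, 2, 0)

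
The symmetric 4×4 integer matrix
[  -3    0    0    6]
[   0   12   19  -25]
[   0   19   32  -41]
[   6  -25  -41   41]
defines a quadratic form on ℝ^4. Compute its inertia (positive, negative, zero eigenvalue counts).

step 0: pivot -3 → sign −
step 1: pivot 12 → sign +
step 2: pivot 23/12 → sign +
step 3: pivot -3/23 → sign −
signature = (2, 2, 0)

Answer: (2, 2, 0)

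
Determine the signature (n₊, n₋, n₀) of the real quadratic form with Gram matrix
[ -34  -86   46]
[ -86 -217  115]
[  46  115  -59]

step 0: pivot -34 → sign −
step 1: pivot 9/17 → sign +
step 2: pivot -2/9 → sign −
signature = (1, 2, 0)

Answer: (1, 2, 0)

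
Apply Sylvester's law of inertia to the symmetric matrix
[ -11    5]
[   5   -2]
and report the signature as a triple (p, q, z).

Answer: (1, 1, 0)

Derivation:
step 0: pivot -11 → sign −
step 1: pivot 3/11 → sign +
signature = (1, 1, 0)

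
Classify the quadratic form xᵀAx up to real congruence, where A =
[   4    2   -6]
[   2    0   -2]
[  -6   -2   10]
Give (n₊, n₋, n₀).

Answer: (2, 1, 0)

Derivation:
step 0: pivot 4 → sign +
step 1: pivot -1 → sign −
step 2: pivot 2 → sign +
signature = (2, 1, 0)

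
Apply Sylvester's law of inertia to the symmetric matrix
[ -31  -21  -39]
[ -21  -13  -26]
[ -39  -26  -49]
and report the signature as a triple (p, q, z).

Answer: (1, 2, 0)

Derivation:
step 0: pivot -31 → sign −
step 1: pivot 38/31 → sign +
step 2: pivot -3/38 → sign −
signature = (1, 2, 0)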